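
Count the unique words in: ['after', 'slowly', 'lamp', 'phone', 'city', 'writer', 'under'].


Listing all tokens and tracking unique types:
  Token 1: 'after' -> NEW (unique so far: 1)
  Token 2: 'slowly' -> NEW (unique so far: 2)
  Token 3: 'lamp' -> NEW (unique so far: 3)
  Token 4: 'phone' -> NEW (unique so far: 4)
  Token 5: 'city' -> NEW (unique so far: 5)
  Token 6: 'writer' -> NEW (unique so far: 6)
  Token 7: 'under' -> NEW (unique so far: 7)
Unique types: ('after', 'city', 'lamp', 'phone', 'slowly', 'under', 'writer')
Vocabulary size: 7

7


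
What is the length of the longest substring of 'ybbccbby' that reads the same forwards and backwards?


Scanning 'ybbccbby' for palindromic substrings.
Substring at positions 0-7: 'ybbccbby'.
Check: reverse('ybbccbby') = 'ybbccbby' -> palindrome confirmed.
No longer palindromic substring exists; longest length = 8

8


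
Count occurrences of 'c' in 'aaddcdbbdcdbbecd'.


Scanning 'aaddcdbbdcdbbecd' for 'c':
  Position 4: 'c' -> MATCH (count: 1)
  Position 9: 'c' -> MATCH (count: 2)
  Position 14: 'c' -> MATCH (count: 3)
Total occurrences of 'c': 3

3


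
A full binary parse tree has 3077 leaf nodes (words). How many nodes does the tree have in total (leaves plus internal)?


Leaf nodes (terminals): 3077
Internal nodes = n - 1 = 3077 - 1 = 3076
Total = leaves + internal = 3077 + 3076 = 6153

6153


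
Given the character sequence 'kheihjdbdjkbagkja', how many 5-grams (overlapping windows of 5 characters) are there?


String 'kheihjdbdjkbagkja' has length L = 17.
Number of overlapping n-grams = L - n + 1
Substituting: 17 - 5 + 1 = 13

13


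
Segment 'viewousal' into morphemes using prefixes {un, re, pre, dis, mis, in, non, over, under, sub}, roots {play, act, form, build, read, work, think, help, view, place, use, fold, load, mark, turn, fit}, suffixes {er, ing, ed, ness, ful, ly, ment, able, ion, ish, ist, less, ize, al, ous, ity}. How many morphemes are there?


Segmenting 'viewousal' against the inventory:
  'view' -> root (morpheme 1)
  'ous' -> suffix (morpheme 2)
  'al' -> suffix (morpheme 3)
Total morphemes: 3

3


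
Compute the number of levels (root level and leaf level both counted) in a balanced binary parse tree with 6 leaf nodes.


In a balanced binary tree with n leaves the deepest leaf is ceil(log2(n)) edges below the root,
so counting node levels inclusive of root and leaves gives ceil(log2(n)) + 1 levels.
log2(6) = 2.5850
ceil(2.5850) = 3
levels = 3 + 1 = 4

4


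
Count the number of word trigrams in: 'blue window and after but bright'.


Word trigrams from [6] words:
  Trigram 1: (blue window and)
  Trigram 2: (window and after)
  Trigram 3: (and after but)
  Trigram 4: (after but bright)
Total word trigrams: 6 - 2 = 4

4


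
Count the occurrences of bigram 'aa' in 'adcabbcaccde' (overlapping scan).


Scanning 'adcabbcaccde' for bigram 'aa':
  Position 0: 'ad' -> no
  Position 1: 'dc' -> no
  Position 2: 'ca' -> no
  Position 3: 'ab' -> no
  Position 4: 'bb' -> no
  Position 5: 'bc' -> no
  Position 6: 'ca' -> no
  Position 7: 'ac' -> no
  Position 8: 'cc' -> no
  Position 9: 'cd' -> no
  Position 10: 'de' -> no
Total matches: 0

0


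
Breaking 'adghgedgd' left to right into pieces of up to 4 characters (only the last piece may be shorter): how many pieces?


'adghgedgd' has 9 characters.
Chunking with max size 4:
  Chunk 1: 'adgh' (positions 0-3)
  Chunk 2: 'gedg' (positions 4-7)
  Chunk 3: 'd' (positions 8-8)
Total chunks: ceil(9 / 4) = 3

3


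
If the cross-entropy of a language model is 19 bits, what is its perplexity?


Perplexity formula: PP = 2^H
H = 19
PP = 2^19
PP = 2^19 = 524288

524288


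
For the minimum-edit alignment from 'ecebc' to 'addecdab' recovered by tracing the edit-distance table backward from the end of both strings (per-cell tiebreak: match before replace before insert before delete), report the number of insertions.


Edit distance = 6. Backtracking from cell (5, 8) with preference match > replace > insert > delete,
then listing the resulting alignment 'ecebc' -> 'addecdab' left to right:
  Step 1: insert 'a' [insertion #1]
  Step 2: insert 'd' [insertion #2]
  Step 3: insert 'd' [insertion #3]
  Step 4: keep 'e'
  Step 5: keep 'c'
  Step 6: replace e->d
  Step 7: replace b->a
  Step 8: replace c->b
Total insertions: 3

3


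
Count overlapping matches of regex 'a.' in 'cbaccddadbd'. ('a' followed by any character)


Pattern: a. means 'a' followed by any character.
Scanning 'cbaccddadbd' position-by-position:
  Pos 0: window 'cb' -> no
  Pos 1: window 'ba' -> no
  Pos 2: window 'ac' -> MATCH
  Pos 3: window 'cc' -> no
  Pos 4: window 'cd' -> no
  Pos 5: window 'dd' -> no
  Pos 6: window 'da' -> no
  Pos 7: window 'ad' -> MATCH
  Pos 8: window 'db' -> no
  Pos 9: window 'bd' -> no
  Pos 10: window 'd' -> no
Total matches: 2

2


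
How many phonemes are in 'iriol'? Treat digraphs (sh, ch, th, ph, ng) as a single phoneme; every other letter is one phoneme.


Parsing 'iriol' greedily, digraphs first:
  'i' -> vowel phoneme (phonemes so far: 1)
  'r' -> consonant phoneme (phonemes so far: 2)
  'i' -> vowel phoneme (phonemes so far: 3)
  'o' -> vowel phoneme (phonemes so far: 4)
  'l' -> consonant phoneme (phonemes so far: 5)
Total phonemes: 5

5


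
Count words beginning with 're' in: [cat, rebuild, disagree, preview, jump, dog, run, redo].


Checking each word for prefix 're':
  'cat' -> no (count: 0)
  'rebuild' -> YES, starts with 're' (count: 1)
  'disagree' -> no (count: 1)
  'preview' -> no (count: 1)
  'jump' -> no (count: 1)
  'dog' -> no (count: 1)
  'run' -> no (count: 1)
  'redo' -> YES, starts with 're' (count: 2)
Total with prefix 're': 2

2


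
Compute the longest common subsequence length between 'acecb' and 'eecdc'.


DP table for LCS of 'acecb' and 'eecdc':
       e  e  c  d  c
    0  0  0  0  0  0
  a 0  0  0  0  0  0
  c 0  0  0  1  1  1
  e 0  1  1  1  1  1
  c 0  1  1  2  2  2
  b 0  1  1  2  2  2
LCS: 'cc'
LCS length = 2

2


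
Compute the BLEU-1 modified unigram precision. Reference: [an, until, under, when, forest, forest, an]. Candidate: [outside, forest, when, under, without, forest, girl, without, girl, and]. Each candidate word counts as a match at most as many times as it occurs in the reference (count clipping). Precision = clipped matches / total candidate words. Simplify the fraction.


Reference word counts: {'an': 2, 'forest': 2, 'under': 1, 'until': 1, 'when': 1}
Checking each candidate word (with clipping):
  'outside' -> not in reference -> no match (matches: 0)
  'forest' -> in reference (ref count 2, used 1/2) -> match (matches: 1)
  'when' -> in reference (ref count 1, used 1/1) -> match (matches: 2)
  'under' -> in reference (ref count 1, used 1/1) -> match (matches: 3)
  'without' -> not in reference -> no match (matches: 3)
  'forest' -> in reference (ref count 2, used 2/2) -> match (matches: 4)
  'girl' -> not in reference -> no match (matches: 4)
  'without' -> not in reference -> no match (matches: 4)
  'girl' -> not in reference -> no match (matches: 4)
  'and' -> not in reference -> no match (matches: 4)
Clipped matches: 4, Candidate length: 10
Precision = 4/10 = 2/5

2/5


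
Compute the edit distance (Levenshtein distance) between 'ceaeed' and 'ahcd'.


Building DP table for s1='ceaeed' (len 6) and s2='ahcd' (len 4):
       a  h  c  d
    0  1  2  3  4
  c 1  1  2  2  3
  e 2  2  2  3  3
  a 3  2  3  3  4
  e 4  3  3  4  4
  e 5  4  4  4  5
  d 6  5  5  5  4
Edit distance = dp[6][4] = 4

4


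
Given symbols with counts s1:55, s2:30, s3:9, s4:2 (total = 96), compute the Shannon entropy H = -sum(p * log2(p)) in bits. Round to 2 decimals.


Computing entropy H = -sum(p_i * log2(p_i)):
  s1: p = 55/96 = 0.5729, -p*log2(p) = 0.4604
  s2: p = 30/96 = 0.3125, -p*log2(p) = 0.5244
  s3: p = 9/96 = 0.0938, -p*log2(p) = 0.3202
  s4: p = 2/96 = 0.0208, -p*log2(p) = 0.1164
H = sum of terms = 1.4214
Rounded to 2 decimals: 1.42

1.42


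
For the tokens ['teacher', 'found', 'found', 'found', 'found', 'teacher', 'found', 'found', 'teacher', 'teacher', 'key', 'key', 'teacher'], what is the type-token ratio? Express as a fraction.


Tokens: 13
Unique types: ('found', 'key', 'teacher') = 3
TTR = 3/13
Already in lowest terms.

3/13


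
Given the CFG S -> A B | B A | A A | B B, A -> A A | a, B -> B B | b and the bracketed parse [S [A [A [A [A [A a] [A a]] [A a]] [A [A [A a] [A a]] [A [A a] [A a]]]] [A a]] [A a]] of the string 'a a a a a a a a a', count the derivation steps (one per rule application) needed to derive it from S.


Every bracketed nonterminal node [X ...] in the tree is produced by exactly one rule application.
Reading the tree off as a leftmost derivation:
  Step 1: S  =>  A A   (applied S -> A A)
  Step 2: A A  =>  A A A   (applied A -> A A)
  Step 3: A A A  =>  A A A A   (applied A -> A A)
  Step 4: A A A A  =>  A A A A A   (applied A -> A A)
  Step 5: A A A A A  =>  A A A A A A   (applied A -> A A)
  Step 6: A A A A A A  =>  a A A A A A   (applied A -> a)
  Step 7: a A A A A A  =>  a a A A A A   (applied A -> a)
  Step 8: a a A A A A  =>  a a a A A A   (applied A -> a)
  Step 9: a a a A A A  =>  a a a A A A A   (applied A -> A A)
  Step 10: a a a A A A A  =>  a a a A A A A A   (applied A -> A A)
  Step 11: a a a A A A A A  =>  a a a a A A A A   (applied A -> a)
  Step 12: a a a a A A A A  =>  a a a a a A A A   (applied A -> a)
  Step 13: a a a a a A A A  =>  a a a a a A A A A   (applied A -> A A)
  Step 14: a a a a a A A A A  =>  a a a a a a A A A   (applied A -> a)
  Step 15: a a a a a a A A A  =>  a a a a a a a A A   (applied A -> a)
  Step 16: a a a a a a a A A  =>  a a a a a a a a A   (applied A -> a)
  Step 17: a a a a a a a a A  =>  a a a a a a a a a   (applied A -> a)
Final yield: a a a a a a a a a
Total rewrite steps: 17

17


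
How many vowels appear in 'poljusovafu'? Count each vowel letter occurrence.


Scanning each character of 'poljusovafu':
  Position 1: 'p' -> consonant (running count: 0)
  Position 2: 'o' -> vowel (running count: 1)
  Position 3: 'l' -> consonant (running count: 1)
  Position 4: 'j' -> consonant (running count: 1)
  Position 5: 'u' -> vowel (running count: 2)
  Position 6: 's' -> consonant (running count: 2)
  Position 7: 'o' -> vowel (running count: 3)
  Position 8: 'v' -> consonant (running count: 3)
  Position 9: 'a' -> vowel (running count: 4)
  Position 10: 'f' -> consonant (running count: 4)
  Position 11: 'u' -> vowel (running count: 5)
Total vowels: 5

5


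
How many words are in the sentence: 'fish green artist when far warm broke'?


Counting words by splitting on spaces:
  Word 1: 'fish'
  Word 2: 'green'
  Word 3: 'artist'
  Word 4: 'when'
  Word 5: 'far'
  Word 6: 'warm'
  Word 7: 'broke'
Total words: 7

7


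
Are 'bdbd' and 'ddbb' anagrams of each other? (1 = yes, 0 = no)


Sort characters of 'bdbd': 'bbdd'
Sort characters of 'ddbb': 'bbdd'
Sorted forms match -> they ARE anagrams
Result: 1

1


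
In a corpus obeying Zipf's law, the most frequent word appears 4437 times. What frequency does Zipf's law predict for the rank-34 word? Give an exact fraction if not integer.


Zipf's law: freq(rank) = f1 / rank
f1 = 4437, rank = 34
freq = 4437 / 34
GCD(4437, 34) = 17
Simplified: 261/2

261/2


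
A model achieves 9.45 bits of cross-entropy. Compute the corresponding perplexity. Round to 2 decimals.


Perplexity formula: PP = 2^H
H = 9.45
PP = 2^9.45
Decompose: 2^9.45 = 2^9 * 2^0.45
2^9 = 512, 2^0.45 ~ 1.3660403
PP ~ 512 * 1.3660403 = 699.4126336
Rounded to 2 decimals: 699.41

699.41


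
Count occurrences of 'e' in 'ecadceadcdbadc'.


Scanning 'ecadceadcdbadc' for 'e':
  Position 0: 'e' -> MATCH (count: 1)
  Position 5: 'e' -> MATCH (count: 2)
Total occurrences of 'e': 2

2


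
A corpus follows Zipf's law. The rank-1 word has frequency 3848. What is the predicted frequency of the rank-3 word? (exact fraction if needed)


Zipf's law: freq(rank) = f1 / rank
f1 = 3848, rank = 3
freq = 3848 / 3
GCD(3848, 3) = 1
Simplified: 3848/3

3848/3


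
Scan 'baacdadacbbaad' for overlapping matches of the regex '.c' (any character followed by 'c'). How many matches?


Pattern: .c means any character followed by 'c'.
Scanning 'baacdadacbbaad' position-by-position:
  Pos 0: window 'ba' -> no
  Pos 1: window 'aa' -> no
  Pos 2: window 'ac' -> MATCH
  Pos 3: window 'cd' -> no
  Pos 4: window 'da' -> no
  Pos 5: window 'ad' -> no
  Pos 6: window 'da' -> no
  Pos 7: window 'ac' -> MATCH
  Pos 8: window 'cb' -> no
  Pos 9: window 'bb' -> no
  Pos 10: window 'ba' -> no
  Pos 11: window 'aa' -> no
  Pos 12: window 'ad' -> no
  Pos 13: window 'd' -> no
Total matches: 2

2


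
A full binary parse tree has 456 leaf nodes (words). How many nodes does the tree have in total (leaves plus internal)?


Leaf nodes (terminals): 456
Internal nodes = n - 1 = 456 - 1 = 455
Total = leaves + internal = 456 + 455 = 911

911


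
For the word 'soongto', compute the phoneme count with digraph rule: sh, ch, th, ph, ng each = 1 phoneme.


Parsing 'soongto' greedily, digraphs first:
  's' -> consonant phoneme (phonemes so far: 1)
  'o' -> vowel phoneme (phonemes so far: 2)
  'o' -> vowel phoneme (phonemes so far: 3)
  'ng' -> digraph (1 consonant phoneme) (phonemes so far: 4)
  't' -> consonant phoneme (phonemes so far: 5)
  'o' -> vowel phoneme (phonemes so far: 6)
Total phonemes: 6

6


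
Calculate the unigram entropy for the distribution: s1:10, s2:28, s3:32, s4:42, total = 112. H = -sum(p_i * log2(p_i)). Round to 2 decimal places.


Computing entropy H = -sum(p_i * log2(p_i)):
  s1: p = 10/112 = 0.0893, -p*log2(p) = 0.3112
  s2: p = 28/112 = 0.2500, -p*log2(p) = 0.5000
  s3: p = 32/112 = 0.2857, -p*log2(p) = 0.5164
  s4: p = 42/112 = 0.3750, -p*log2(p) = 0.5306
H = sum of terms = 1.8582
Rounded to 2 decimals: 1.86

1.86


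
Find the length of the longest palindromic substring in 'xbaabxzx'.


Scanning 'xbaabxzx' for palindromic substrings.
Substring at positions 0-5: 'xbaabx'.
Check: reverse('xbaabx') = 'xbaabx' -> palindrome confirmed.
Neighbouring characters ('-' / 'z') break symmetry, so it cannot extend further.
No longer palindromic substring exists; longest length = 6

6


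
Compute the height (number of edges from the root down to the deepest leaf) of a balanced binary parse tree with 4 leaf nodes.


In a balanced binary tree with n leaves the deepest leaf is ceil(log2(n)) edges below the root.
log2(4) = 2.0000
ceil(2.0000) = 2
height (edges) = 2

2


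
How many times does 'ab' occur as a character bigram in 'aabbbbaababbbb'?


Scanning 'aabbbbaababbbb' for bigram 'ab':
  Position 0: 'aa' -> no
  Position 1: 'ab' -> MATCH
  Position 2: 'bb' -> no
  Position 3: 'bb' -> no
  Position 4: 'bb' -> no
  Position 5: 'ba' -> no
  Position 6: 'aa' -> no
  Position 7: 'ab' -> MATCH
  Position 8: 'ba' -> no
  Position 9: 'ab' -> MATCH
  Position 10: 'bb' -> no
  Position 11: 'bb' -> no
  Position 12: 'bb' -> no
Total matches: 3

3


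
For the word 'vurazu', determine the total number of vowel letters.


Scanning each character of 'vurazu':
  Position 1: 'v' -> consonant (running count: 0)
  Position 2: 'u' -> vowel (running count: 1)
  Position 3: 'r' -> consonant (running count: 1)
  Position 4: 'a' -> vowel (running count: 2)
  Position 5: 'z' -> consonant (running count: 2)
  Position 6: 'u' -> vowel (running count: 3)
Total vowels: 3

3


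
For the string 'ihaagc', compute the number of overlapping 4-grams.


String 'ihaagc' has length L = 6.
Number of overlapping n-grams = L - n + 1
Substituting: 6 - 4 + 1 = 3

3


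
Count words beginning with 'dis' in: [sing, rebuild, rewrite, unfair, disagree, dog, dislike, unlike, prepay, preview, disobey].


Checking each word for prefix 'dis':
  'sing' -> no (count: 0)
  'rebuild' -> no (count: 0)
  'rewrite' -> no (count: 0)
  'unfair' -> no (count: 0)
  'disagree' -> YES, starts with 'dis' (count: 1)
  'dog' -> no (count: 1)
  'dislike' -> YES, starts with 'dis' (count: 2)
  'unlike' -> no (count: 2)
  'prepay' -> no (count: 2)
  'preview' -> no (count: 2)
  'disobey' -> YES, starts with 'dis' (count: 3)
Total with prefix 'dis': 3

3


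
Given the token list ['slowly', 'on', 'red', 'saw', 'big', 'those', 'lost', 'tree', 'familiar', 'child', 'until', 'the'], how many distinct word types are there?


Listing all tokens and tracking unique types:
  Token 1: 'slowly' -> NEW (unique so far: 1)
  Token 2: 'on' -> NEW (unique so far: 2)
  Token 3: 'red' -> NEW (unique so far: 3)
  Token 4: 'saw' -> NEW (unique so far: 4)
  Token 5: 'big' -> NEW (unique so far: 5)
  Token 6: 'those' -> NEW (unique so far: 6)
  Token 7: 'lost' -> NEW (unique so far: 7)
  Token 8: 'tree' -> NEW (unique so far: 8)
  Token 9: 'familiar' -> NEW (unique so far: 9)
  Token 10: 'child' -> NEW (unique so far: 10)
  Token 11: 'until' -> NEW (unique so far: 11)
  Token 12: 'the' -> NEW (unique so far: 12)
Unique types: ('big', 'child', 'familiar', 'lost', 'on', 'red', 'saw', 'slowly', 'the', 'those', 'tree', 'until')
Vocabulary size: 12

12


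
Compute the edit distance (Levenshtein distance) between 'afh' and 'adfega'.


Building DP table for s1='afh' (len 3) and s2='adfega' (len 6):
       a  d  f  e  g  a
    0  1  2  3  4  5  6
  a 1  0  1  2  3  4  5
  f 2  1  1  1  2  3  4
  h 3  2  2  2  2  3  4
Edit distance = dp[3][6] = 4

4


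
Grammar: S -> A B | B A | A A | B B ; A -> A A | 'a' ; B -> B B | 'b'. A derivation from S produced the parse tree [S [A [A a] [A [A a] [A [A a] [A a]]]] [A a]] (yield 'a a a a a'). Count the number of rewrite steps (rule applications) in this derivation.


Every bracketed nonterminal node [X ...] in the tree is produced by exactly one rule application.
Reading the tree off as a leftmost derivation:
  Step 1: S  =>  A A   (applied S -> A A)
  Step 2: A A  =>  A A A   (applied A -> A A)
  Step 3: A A A  =>  a A A   (applied A -> a)
  Step 4: a A A  =>  a A A A   (applied A -> A A)
  Step 5: a A A A  =>  a a A A   (applied A -> a)
  Step 6: a a A A  =>  a a A A A   (applied A -> A A)
  Step 7: a a A A A  =>  a a a A A   (applied A -> a)
  Step 8: a a a A A  =>  a a a a A   (applied A -> a)
  Step 9: a a a a A  =>  a a a a a   (applied A -> a)
Final yield: a a a a a
Total rewrite steps: 9

9


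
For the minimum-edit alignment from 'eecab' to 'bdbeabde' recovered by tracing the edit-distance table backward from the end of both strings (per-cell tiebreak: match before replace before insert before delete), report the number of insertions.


Edit distance = 6. Backtracking from cell (5, 8) with preference match > replace > insert > delete,
then listing the resulting alignment 'eecab' -> 'bdbeabde' left to right:
  Step 1: insert 'b' [insertion #1]
  Step 2: replace e->d
  Step 3: replace e->b
  Step 4: replace c->e
  Step 5: keep 'a'
  Step 6: keep 'b'
  Step 7: insert 'd' [insertion #2]
  Step 8: insert 'e' [insertion #3]
Total insertions: 3

3


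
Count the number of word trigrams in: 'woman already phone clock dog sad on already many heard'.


Word trigrams from [10] words:
  Trigram 1: (woman already phone)
  Trigram 2: (already phone clock)
  Trigram 3: (phone clock dog)
  Trigram 4: (clock dog sad)
  Trigram 5: (dog sad on)
  Trigram 6: (sad on already)
  Trigram 7: (on already many)
  Trigram 8: (already many heard)
Total word trigrams: 10 - 2 = 8

8


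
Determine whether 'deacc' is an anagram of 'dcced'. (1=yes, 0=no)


Sort characters of 'deacc': 'accde'
Sort characters of 'dcced': 'ccdde'
Sorted forms differ -> they are NOT anagrams
Result: 0

0


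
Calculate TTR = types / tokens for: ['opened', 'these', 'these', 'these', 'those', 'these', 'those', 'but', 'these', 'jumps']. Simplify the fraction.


Tokens: 10
Unique types: ('but', 'jumps', 'opened', 'these', 'those') = 5
TTR = 5/10
Simplify: divide both by 5 -> 1/2
TTR = 1/2

1/2


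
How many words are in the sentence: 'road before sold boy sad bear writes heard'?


Counting words by splitting on spaces:
  Word 1: 'road'
  Word 2: 'before'
  Word 3: 'sold'
  Word 4: 'boy'
  Word 5: 'sad'
  Word 6: 'bear'
  Word 7: 'writes'
  Word 8: 'heard'
Total words: 8

8


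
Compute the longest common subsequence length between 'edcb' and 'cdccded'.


DP table for LCS of 'edcb' and 'cdccded':
       c  d  c  c  d  e  d
    0  0  0  0  0  0  0  0
  e 0  0  0  0  0  0  1  1
  d 0  0  1  1  1  1  1  2
  c 0  1  1  2  2  2  2  2
  b 0  1  1  2  2  2  2  2
LCS: 'ed'
LCS length = 2

2


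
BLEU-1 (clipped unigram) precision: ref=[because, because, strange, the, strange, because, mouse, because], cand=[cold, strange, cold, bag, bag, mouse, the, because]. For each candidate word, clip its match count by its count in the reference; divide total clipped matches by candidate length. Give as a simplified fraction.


Reference word counts: {'because': 4, 'mouse': 1, 'strange': 2, 'the': 1}
Checking each candidate word (with clipping):
  'cold' -> not in reference -> no match (matches: 0)
  'strange' -> in reference (ref count 2, used 1/2) -> match (matches: 1)
  'cold' -> not in reference -> no match (matches: 1)
  'bag' -> not in reference -> no match (matches: 1)
  'bag' -> not in reference -> no match (matches: 1)
  'mouse' -> in reference (ref count 1, used 1/1) -> match (matches: 2)
  'the' -> in reference (ref count 1, used 1/1) -> match (matches: 3)
  'because' -> in reference (ref count 4, used 1/4) -> match (matches: 4)
Clipped matches: 4, Candidate length: 8
Precision = 4/8 = 1/2

1/2


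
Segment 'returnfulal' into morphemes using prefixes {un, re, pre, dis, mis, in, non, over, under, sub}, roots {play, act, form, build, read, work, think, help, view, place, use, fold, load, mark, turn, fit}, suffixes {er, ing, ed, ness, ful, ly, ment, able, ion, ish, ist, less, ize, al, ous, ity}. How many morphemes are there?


Segmenting 'returnfulal' against the inventory:
  're' -> prefix (morpheme 1)
  'turn' -> root (morpheme 2)
  'ful' -> suffix (morpheme 3)
  'al' -> suffix (morpheme 4)
Total morphemes: 4

4


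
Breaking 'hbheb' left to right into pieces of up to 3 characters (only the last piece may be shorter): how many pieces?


'hbheb' has 5 characters.
Chunking with max size 3:
  Chunk 1: 'hbh' (positions 0-2)
  Chunk 2: 'eb' (positions 3-4)
Total chunks: ceil(5 / 3) = 2

2


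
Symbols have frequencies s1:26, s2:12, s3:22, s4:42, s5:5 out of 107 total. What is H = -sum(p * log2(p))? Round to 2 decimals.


Computing entropy H = -sum(p_i * log2(p_i)):
  s1: p = 26/107 = 0.2430, -p*log2(p) = 0.4960
  s2: p = 12/107 = 0.1121, -p*log2(p) = 0.3540
  s3: p = 22/107 = 0.2056, -p*log2(p) = 0.4692
  s4: p = 42/107 = 0.3925, -p*log2(p) = 0.5296
  s5: p = 5/107 = 0.0467, -p*log2(p) = 0.2065
H = sum of terms = 2.0553
Rounded to 2 decimals: 2.06

2.06


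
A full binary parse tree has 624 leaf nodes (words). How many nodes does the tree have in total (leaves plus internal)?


Leaf nodes (terminals): 624
Internal nodes = n - 1 = 624 - 1 = 623
Total = leaves + internal = 624 + 623 = 1247

1247


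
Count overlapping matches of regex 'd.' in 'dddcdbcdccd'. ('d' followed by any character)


Pattern: d. means 'd' followed by any character.
Scanning 'dddcdbcdccd' position-by-position:
  Pos 0: window 'dd' -> MATCH
  Pos 1: window 'dd' -> MATCH
  Pos 2: window 'dc' -> MATCH
  Pos 3: window 'cd' -> no
  Pos 4: window 'db' -> MATCH
  Pos 5: window 'bc' -> no
  Pos 6: window 'cd' -> no
  Pos 7: window 'dc' -> MATCH
  Pos 8: window 'cc' -> no
  Pos 9: window 'cd' -> no
  Pos 10: window 'd' -> no
Total matches: 5

5


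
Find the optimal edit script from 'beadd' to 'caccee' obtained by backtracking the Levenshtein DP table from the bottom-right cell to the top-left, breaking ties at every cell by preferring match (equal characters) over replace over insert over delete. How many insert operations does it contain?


Edit distance = 6. Backtracking from cell (5, 6) with preference match > replace > insert > delete,
then listing the resulting alignment 'beadd' -> 'caccee' left to right:
  Step 1: insert 'c' [insertion #1]
  Step 2: replace b->a
  Step 3: replace e->c
  Step 4: replace a->c
  Step 5: replace d->e
  Step 6: replace d->e
Total insertions: 1

1


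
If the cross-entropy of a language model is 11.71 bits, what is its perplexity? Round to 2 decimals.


Perplexity formula: PP = 2^H
H = 11.71
PP = 2^11.71
Decompose: 2^11.71 = 2^11 * 2^0.71
2^11 = 2048, 2^0.71 ~ 1.6358041
PP ~ 2048 * 1.6358041 = 3350.1267968
Rounded to 2 decimals: 3350.13

3350.13


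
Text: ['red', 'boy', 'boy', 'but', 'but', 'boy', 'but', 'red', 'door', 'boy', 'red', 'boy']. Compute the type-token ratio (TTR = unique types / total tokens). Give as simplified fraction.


Tokens: 12
Unique types: ('boy', 'but', 'door', 'red') = 4
TTR = 4/12
Simplify: divide both by 4 -> 1/3
TTR = 1/3

1/3


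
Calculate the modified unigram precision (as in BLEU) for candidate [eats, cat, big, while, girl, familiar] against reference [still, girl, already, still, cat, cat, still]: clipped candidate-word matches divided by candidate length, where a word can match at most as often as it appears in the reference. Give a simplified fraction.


Reference word counts: {'already': 1, 'cat': 2, 'girl': 1, 'still': 3}
Checking each candidate word (with clipping):
  'eats' -> not in reference -> no match (matches: 0)
  'cat' -> in reference (ref count 2, used 1/2) -> match (matches: 1)
  'big' -> not in reference -> no match (matches: 1)
  'while' -> not in reference -> no match (matches: 1)
  'girl' -> in reference (ref count 1, used 1/1) -> match (matches: 2)
  'familiar' -> not in reference -> no match (matches: 2)
Clipped matches: 2, Candidate length: 6
Precision = 2/6 = 1/3

1/3


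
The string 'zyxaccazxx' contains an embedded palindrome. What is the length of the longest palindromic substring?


Scanning 'zyxaccazxx' for palindromic substrings.
Substring at positions 3-6: 'acca'.
Check: reverse('acca') = 'acca' -> palindrome confirmed.
Neighbouring characters ('x' / 'z') break symmetry, so it cannot extend further.
No longer palindromic substring exists; longest length = 4

4


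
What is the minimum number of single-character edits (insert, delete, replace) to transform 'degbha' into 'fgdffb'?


Building DP table for s1='degbha' (len 6) and s2='fgdffb' (len 6):
       f  g  d  f  f  b
    0  1  2  3  4  5  6
  d 1  1  2  2  3  4  5
  e 2  2  2  3  3  4  5
  g 3  3  2  3  4  4  5
  b 4  4  3  3  4  5  4
  h 5  5  4  4  4  5  5
  a 6  6  5  5  5  5  6
Edit distance = dp[6][6] = 6

6


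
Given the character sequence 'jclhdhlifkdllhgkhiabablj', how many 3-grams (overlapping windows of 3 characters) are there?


String 'jclhdhlifkdllhgkhiabablj' has length L = 24.
Number of overlapping n-grams = L - n + 1
Substituting: 24 - 3 + 1 = 22

22


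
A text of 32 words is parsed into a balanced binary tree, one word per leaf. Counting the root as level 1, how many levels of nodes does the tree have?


In a balanced binary tree with n leaves the deepest leaf is ceil(log2(n)) edges below the root,
so counting node levels inclusive of root and leaves gives ceil(log2(n)) + 1 levels.
log2(32) = 5.0000
ceil(5.0000) = 5
levels = 5 + 1 = 6

6


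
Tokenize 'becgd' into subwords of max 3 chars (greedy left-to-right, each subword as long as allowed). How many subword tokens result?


'becgd' has 5 characters.
Chunking with max size 3:
  Chunk 1: 'bec' (positions 0-2)
  Chunk 2: 'gd' (positions 3-4)
Total chunks: ceil(5 / 3) = 2

2


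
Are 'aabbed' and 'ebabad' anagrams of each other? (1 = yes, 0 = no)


Sort characters of 'aabbed': 'aabbde'
Sort characters of 'ebabad': 'aabbde'
Sorted forms match -> they ARE anagrams
Result: 1

1


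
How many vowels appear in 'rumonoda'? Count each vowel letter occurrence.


Scanning each character of 'rumonoda':
  Position 1: 'r' -> consonant (running count: 0)
  Position 2: 'u' -> vowel (running count: 1)
  Position 3: 'm' -> consonant (running count: 1)
  Position 4: 'o' -> vowel (running count: 2)
  Position 5: 'n' -> consonant (running count: 2)
  Position 6: 'o' -> vowel (running count: 3)
  Position 7: 'd' -> consonant (running count: 3)
  Position 8: 'a' -> vowel (running count: 4)
Total vowels: 4

4


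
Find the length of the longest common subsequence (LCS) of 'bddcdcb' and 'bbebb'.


DP table for LCS of 'bddcdcb' and 'bbebb':
       b  b  e  b  b
    0  0  0  0  0  0
  b 0  1  1  1  1  1
  d 0  1  1  1  1  1
  d 0  1  1  1  1  1
  c 0  1  1  1  1  1
  d 0  1  1  1  1  1
  c 0  1  1  1  1  1
  b 0  1  2  2  2  2
LCS: 'bb'
LCS length = 2

2


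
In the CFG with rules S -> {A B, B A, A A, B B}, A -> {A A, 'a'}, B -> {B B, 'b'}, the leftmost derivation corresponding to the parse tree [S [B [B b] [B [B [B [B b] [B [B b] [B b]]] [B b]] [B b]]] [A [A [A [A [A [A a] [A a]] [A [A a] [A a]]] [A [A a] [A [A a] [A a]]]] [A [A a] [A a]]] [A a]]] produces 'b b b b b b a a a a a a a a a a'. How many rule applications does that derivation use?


Every bracketed nonterminal node [X ...] in the tree is produced by exactly one rule application.
Reading the tree off as a leftmost derivation:
  Step 1: S  =>  B A   (applied S -> B A)
  Step 2: B A  =>  B B A   (applied B -> B B)
  Step 3: B B A  =>  b B A   (applied B -> b)
  Step 4: b B A  =>  b B B A   (applied B -> B B)
  Step 5: b B B A  =>  b B B B A   (applied B -> B B)
  Step 6: b B B B A  =>  b B B B B A   (applied B -> B B)
  Step 7: b B B B B A  =>  b b B B B A   (applied B -> b)
  Step 8: b b B B B A  =>  b b B B B B A   (applied B -> B B)
  Step 9: b b B B B B A  =>  b b b B B B A   (applied B -> b)
  Step 10: b b b B B B A  =>  b b b b B B A   (applied B -> b)
  Step 11: b b b b B B A  =>  b b b b b B A   (applied B -> b)
  Step 12: b b b b b B A  =>  b b b b b b A   (applied B -> b)
  Step 13: b b b b b b A  =>  b b b b b b A A   (applied A -> A A)
  Step 14: b b b b b b A A  =>  b b b b b b A A A   (applied A -> A A)
  Step 15: b b b b b b A A A  =>  b b b b b b A A A A   (applied A -> A A)
  Step 16: b b b b b b A A A A  =>  b b b b b b A A A A A   (applied A -> A A)
  Step 17: b b b b b b A A A A A  =>  b b b b b b A A A A A A   (applied A -> A A)
  Step 18: b b b b b b A A A A A A  =>  b b b b b b a A A A A A   (applied A -> a)
  Step 19: b b b b b b a A A A A A  =>  b b b b b b a a A A A A   (applied A -> a)
  Step 20: b b b b b b a a A A A A  =>  b b b b b b a a A A A A A   (applied A -> A A)
  Step 21: b b b b b b a a A A A A A  =>  b b b b b b a a a A A A A   (applied A -> a)
  Step 22: b b b b b b a a a A A A A  =>  b b b b b b a a a a A A A   (applied A -> a)
  Step 23: b b b b b b a a a a A A A  =>  b b b b b b a a a a A A A A   (applied A -> A A)
  Step 24: b b b b b b a a a a A A A A  =>  b b b b b b a a a a a A A A   (applied A -> a)
  Step 25: b b b b b b a a a a a A A A  =>  b b b b b b a a a a a A A A A   (applied A -> A A)
  Step 26: b b b b b b a a a a a A A A A  =>  b b b b b b a a a a a a A A A   (applied A -> a)
  Step 27: b b b b b b a a a a a a A A A  =>  b b b b b b a a a a a a a A A   (applied A -> a)
  Step 28: b b b b b b a a a a a a a A A  =>  b b b b b b a a a a a a a A A A   (applied A -> A A)
  Step 29: b b b b b b a a a a a a a A A A  =>  b b b b b b a a a a a a a a A A   (applied A -> a)
  Step 30: b b b b b b a a a a a a a a A A  =>  b b b b b b a a a a a a a a a A   (applied A -> a)
  Step 31: b b b b b b a a a a a a a a a A  =>  b b b b b b a a a a a a a a a a   (applied A -> a)
Final yield: b b b b b b a a a a a a a a a a
Total rewrite steps: 31

31


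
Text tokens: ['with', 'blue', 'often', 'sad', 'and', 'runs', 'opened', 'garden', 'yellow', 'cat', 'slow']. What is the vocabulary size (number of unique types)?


Listing all tokens and tracking unique types:
  Token 1: 'with' -> NEW (unique so far: 1)
  Token 2: 'blue' -> NEW (unique so far: 2)
  Token 3: 'often' -> NEW (unique so far: 3)
  Token 4: 'sad' -> NEW (unique so far: 4)
  Token 5: 'and' -> NEW (unique so far: 5)
  Token 6: 'runs' -> NEW (unique so far: 6)
  Token 7: 'opened' -> NEW (unique so far: 7)
  Token 8: 'garden' -> NEW (unique so far: 8)
  Token 9: 'yellow' -> NEW (unique so far: 9)
  Token 10: 'cat' -> NEW (unique so far: 10)
  Token 11: 'slow' -> NEW (unique so far: 11)
Unique types: ('and', 'blue', 'cat', 'garden', 'often', 'opened', 'runs', 'sad', 'slow', 'with', 'yellow')
Vocabulary size: 11

11


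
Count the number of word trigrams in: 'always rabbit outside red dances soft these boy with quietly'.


Word trigrams from [10] words:
  Trigram 1: (always rabbit outside)
  Trigram 2: (rabbit outside red)
  Trigram 3: (outside red dances)
  Trigram 4: (red dances soft)
  Trigram 5: (dances soft these)
  Trigram 6: (soft these boy)
  Trigram 7: (these boy with)
  Trigram 8: (boy with quietly)
Total word trigrams: 10 - 2 = 8

8


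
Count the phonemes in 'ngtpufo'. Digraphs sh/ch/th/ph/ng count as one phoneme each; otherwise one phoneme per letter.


Parsing 'ngtpufo' greedily, digraphs first:
  'ng' -> digraph (1 consonant phoneme) (phonemes so far: 1)
  't' -> consonant phoneme (phonemes so far: 2)
  'p' -> consonant phoneme (phonemes so far: 3)
  'u' -> vowel phoneme (phonemes so far: 4)
  'f' -> consonant phoneme (phonemes so far: 5)
  'o' -> vowel phoneme (phonemes so far: 6)
Total phonemes: 6

6


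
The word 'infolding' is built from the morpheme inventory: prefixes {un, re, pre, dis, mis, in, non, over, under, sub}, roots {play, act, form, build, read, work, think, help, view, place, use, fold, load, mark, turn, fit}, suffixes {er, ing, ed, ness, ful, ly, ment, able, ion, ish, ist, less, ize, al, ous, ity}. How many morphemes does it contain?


Segmenting 'infolding' against the inventory:
  'in' -> prefix (morpheme 1)
  'fold' -> root (morpheme 2)
  'ing' -> suffix (morpheme 3)
Total morphemes: 3

3


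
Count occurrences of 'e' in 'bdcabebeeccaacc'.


Scanning 'bdcabebeeccaacc' for 'e':
  Position 5: 'e' -> MATCH (count: 1)
  Position 7: 'e' -> MATCH (count: 2)
  Position 8: 'e' -> MATCH (count: 3)
Total occurrences of 'e': 3

3


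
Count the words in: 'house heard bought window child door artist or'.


Counting words by splitting on spaces:
  Word 1: 'house'
  Word 2: 'heard'
  Word 3: 'bought'
  Word 4: 'window'
  Word 5: 'child'
  Word 6: 'door'
  Word 7: 'artist'
  Word 8: 'or'
Total words: 8

8


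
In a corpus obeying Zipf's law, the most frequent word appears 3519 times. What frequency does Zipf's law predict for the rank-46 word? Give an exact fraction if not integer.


Zipf's law: freq(rank) = f1 / rank
f1 = 3519, rank = 46
freq = 3519 / 46
GCD(3519, 46) = 23
Simplified: 153/2

153/2


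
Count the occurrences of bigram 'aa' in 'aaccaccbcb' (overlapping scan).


Scanning 'aaccaccbcb' for bigram 'aa':
  Position 0: 'aa' -> MATCH
  Position 1: 'ac' -> no
  Position 2: 'cc' -> no
  Position 3: 'ca' -> no
  Position 4: 'ac' -> no
  Position 5: 'cc' -> no
  Position 6: 'cb' -> no
  Position 7: 'bc' -> no
  Position 8: 'cb' -> no
Total matches: 1

1


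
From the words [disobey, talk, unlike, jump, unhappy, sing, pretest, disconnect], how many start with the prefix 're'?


Checking each word for prefix 're':
  'disobey' -> no (count: 0)
  'talk' -> no (count: 0)
  'unlike' -> no (count: 0)
  'jump' -> no (count: 0)
  'unhappy' -> no (count: 0)
  'sing' -> no (count: 0)
  'pretest' -> no (count: 0)
  'disconnect' -> no (count: 0)
Total with prefix 're': 0

0


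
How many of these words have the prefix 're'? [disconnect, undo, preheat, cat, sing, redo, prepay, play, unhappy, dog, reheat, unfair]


Checking each word for prefix 're':
  'disconnect' -> no (count: 0)
  'undo' -> no (count: 0)
  'preheat' -> no (count: 0)
  'cat' -> no (count: 0)
  'sing' -> no (count: 0)
  'redo' -> YES, starts with 're' (count: 1)
  'prepay' -> no (count: 1)
  'play' -> no (count: 1)
  'unhappy' -> no (count: 1)
  'dog' -> no (count: 1)
  'reheat' -> YES, starts with 're' (count: 2)
  'unfair' -> no (count: 2)
Total with prefix 're': 2

2


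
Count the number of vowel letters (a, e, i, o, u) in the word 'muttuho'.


Scanning each character of 'muttuho':
  Position 1: 'm' -> consonant (running count: 0)
  Position 2: 'u' -> vowel (running count: 1)
  Position 3: 't' -> consonant (running count: 1)
  Position 4: 't' -> consonant (running count: 1)
  Position 5: 'u' -> vowel (running count: 2)
  Position 6: 'h' -> consonant (running count: 2)
  Position 7: 'o' -> vowel (running count: 3)
Total vowels: 3

3


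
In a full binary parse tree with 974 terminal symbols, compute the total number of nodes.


Leaf nodes (terminals): 974
Internal nodes = n - 1 = 974 - 1 = 973
Total = leaves + internal = 974 + 973 = 1947

1947


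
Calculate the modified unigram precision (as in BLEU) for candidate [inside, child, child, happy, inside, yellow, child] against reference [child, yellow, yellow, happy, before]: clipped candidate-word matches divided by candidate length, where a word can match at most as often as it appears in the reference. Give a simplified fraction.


Reference word counts: {'before': 1, 'child': 1, 'happy': 1, 'yellow': 2}
Checking each candidate word (with clipping):
  'inside' -> not in reference -> no match (matches: 0)
  'child' -> in reference (ref count 1, used 1/1) -> match (matches: 1)
  'child' -> ref count 1 already used up (1/1) -> clipped, no match (matches: 1)
  'happy' -> in reference (ref count 1, used 1/1) -> match (matches: 2)
  'inside' -> not in reference -> no match (matches: 2)
  'yellow' -> in reference (ref count 2, used 1/2) -> match (matches: 3)
  'child' -> ref count 1 already used up (1/1) -> clipped, no match (matches: 3)
Clipped matches: 3, Candidate length: 7
Precision = 3/7

3/7


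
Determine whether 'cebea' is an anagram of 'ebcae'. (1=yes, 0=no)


Sort characters of 'cebea': 'abcee'
Sort characters of 'ebcae': 'abcee'
Sorted forms match -> they ARE anagrams
Result: 1

1


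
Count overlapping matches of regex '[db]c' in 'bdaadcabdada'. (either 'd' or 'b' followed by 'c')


Pattern: [db]c means either 'd' or 'b' followed by 'c'.
Scanning 'bdaadcabdada' position-by-position:
  Pos 0: window 'bd' -> no
  Pos 1: window 'da' -> no
  Pos 2: window 'aa' -> no
  Pos 3: window 'ad' -> no
  Pos 4: window 'dc' -> MATCH
  Pos 5: window 'ca' -> no
  Pos 6: window 'ab' -> no
  Pos 7: window 'bd' -> no
  Pos 8: window 'da' -> no
  Pos 9: window 'ad' -> no
  Pos 10: window 'da' -> no
  Pos 11: window 'a' -> no
Total matches: 1

1


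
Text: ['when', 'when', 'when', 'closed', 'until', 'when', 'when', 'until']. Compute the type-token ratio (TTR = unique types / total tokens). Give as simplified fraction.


Tokens: 8
Unique types: ('closed', 'until', 'when') = 3
TTR = 3/8
Already in lowest terms.

3/8


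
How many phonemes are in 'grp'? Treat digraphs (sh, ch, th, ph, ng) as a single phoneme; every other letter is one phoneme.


Parsing 'grp' greedily, digraphs first:
  'g' -> consonant phoneme (phonemes so far: 1)
  'r' -> consonant phoneme (phonemes so far: 2)
  'p' -> consonant phoneme (phonemes so far: 3)
Total phonemes: 3

3


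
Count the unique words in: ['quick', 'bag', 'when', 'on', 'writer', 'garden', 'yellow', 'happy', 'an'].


Listing all tokens and tracking unique types:
  Token 1: 'quick' -> NEW (unique so far: 1)
  Token 2: 'bag' -> NEW (unique so far: 2)
  Token 3: 'when' -> NEW (unique so far: 3)
  Token 4: 'on' -> NEW (unique so far: 4)
  Token 5: 'writer' -> NEW (unique so far: 5)
  Token 6: 'garden' -> NEW (unique so far: 6)
  Token 7: 'yellow' -> NEW (unique so far: 7)
  Token 8: 'happy' -> NEW (unique so far: 8)
  Token 9: 'an' -> NEW (unique so far: 9)
Unique types: ('an', 'bag', 'garden', 'happy', 'on', 'quick', 'when', 'writer', 'yellow')
Vocabulary size: 9

9


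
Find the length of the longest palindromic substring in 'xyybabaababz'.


Scanning 'xyybabaababz' for palindromic substrings.
Substring at positions 3-10: 'babaabab'.
Check: reverse('babaabab') = 'babaabab' -> palindrome confirmed.
Neighbouring characters ('y' / 'z') break symmetry, so it cannot extend further.
No longer palindromic substring exists; longest length = 8

8
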